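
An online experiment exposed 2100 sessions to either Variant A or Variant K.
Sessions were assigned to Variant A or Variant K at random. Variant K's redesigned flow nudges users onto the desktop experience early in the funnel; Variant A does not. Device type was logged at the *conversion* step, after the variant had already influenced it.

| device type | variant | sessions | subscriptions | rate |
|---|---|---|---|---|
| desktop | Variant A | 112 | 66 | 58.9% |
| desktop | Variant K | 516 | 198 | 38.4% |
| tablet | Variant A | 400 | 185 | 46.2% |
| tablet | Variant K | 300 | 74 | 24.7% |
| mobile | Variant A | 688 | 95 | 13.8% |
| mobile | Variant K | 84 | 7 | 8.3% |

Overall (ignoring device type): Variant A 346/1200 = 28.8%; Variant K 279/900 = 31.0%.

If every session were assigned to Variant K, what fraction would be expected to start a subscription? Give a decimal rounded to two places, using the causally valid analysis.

0.31

The device type-specific comparison favours Variant A throughout, but the pooled figures favour Variant K. The question is whether to condition on device type.
Device type lies on the pathway variant → device type → outcome, so adjusting for it blocks the indirect effect. For the total causal effect of variant, use the unadjusted pooled rates.
So P(outcome | do(Variant K)) is just the pooled rate for Variant K: 279/900 = 0.310.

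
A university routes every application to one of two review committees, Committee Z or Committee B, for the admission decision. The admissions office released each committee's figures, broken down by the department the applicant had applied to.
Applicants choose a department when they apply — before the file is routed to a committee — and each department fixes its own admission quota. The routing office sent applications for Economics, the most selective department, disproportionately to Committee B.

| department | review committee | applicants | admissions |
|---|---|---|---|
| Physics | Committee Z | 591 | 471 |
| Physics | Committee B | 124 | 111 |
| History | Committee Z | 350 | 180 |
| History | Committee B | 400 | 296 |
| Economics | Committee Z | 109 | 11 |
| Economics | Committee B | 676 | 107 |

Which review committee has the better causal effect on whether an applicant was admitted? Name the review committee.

Committee B

The stratified and pooled comparisons disagree (Committee B wins within each department; Committee Z wins overall), so the answer turns on the causal role of department.
Since department is a pre-existing factor (not a product of the review committee) and it affects the outcome on its own, it is a confounder. The stratified rates, not the pooled rate, identify the causal effect.
Within each level — Physics: 79.7% vs 89.5%; History: 51.4% vs 74.0%; Economics: 10.1% vs 15.8% — Committee B is higher every time.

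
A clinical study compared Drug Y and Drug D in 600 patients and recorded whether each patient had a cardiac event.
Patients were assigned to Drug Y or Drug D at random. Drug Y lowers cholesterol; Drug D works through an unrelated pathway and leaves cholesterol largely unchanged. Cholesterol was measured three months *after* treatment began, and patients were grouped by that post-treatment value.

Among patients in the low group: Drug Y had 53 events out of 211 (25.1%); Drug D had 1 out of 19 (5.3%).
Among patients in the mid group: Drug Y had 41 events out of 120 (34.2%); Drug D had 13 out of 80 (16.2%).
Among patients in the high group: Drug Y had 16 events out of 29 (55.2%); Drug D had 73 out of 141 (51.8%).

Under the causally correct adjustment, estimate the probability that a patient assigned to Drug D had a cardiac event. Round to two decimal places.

0.36

Drug D is lower inside every cholesterol stratum but Drug Y is lower in aggregate. Whether to stratify depends on how cholesterol relates to the drug.
Cholesterol is downstream of the drug. One should not condition on a consequence of treatment, so the overall rates are the right comparison.
So P(outcome | do(Drug D)) is just the pooled rate for Drug D: 87/240 = 0.362.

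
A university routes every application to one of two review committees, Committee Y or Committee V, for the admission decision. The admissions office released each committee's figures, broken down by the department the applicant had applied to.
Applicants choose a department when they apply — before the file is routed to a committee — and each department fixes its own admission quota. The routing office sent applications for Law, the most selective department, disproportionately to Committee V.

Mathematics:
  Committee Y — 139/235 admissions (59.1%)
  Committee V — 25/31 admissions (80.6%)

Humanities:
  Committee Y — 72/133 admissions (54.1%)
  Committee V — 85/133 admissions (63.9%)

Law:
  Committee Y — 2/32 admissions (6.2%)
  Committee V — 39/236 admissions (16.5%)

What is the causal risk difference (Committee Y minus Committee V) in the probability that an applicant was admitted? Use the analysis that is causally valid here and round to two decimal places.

-0.14

Within every department level Committee V has the higher rate, yet pooled Committee Y does — Simpson's reversal.
Department differs across review committees for reasons unrelated to any effect of the review committee itself, and it separately predicts the outcome — a classic confounder. We must compare within department levels.
Adjusting over the population distribution of department: 0.333·(0.591−0.806) + 0.333·(0.541−0.639) + 0.335·(0.062−0.165) = -0.138.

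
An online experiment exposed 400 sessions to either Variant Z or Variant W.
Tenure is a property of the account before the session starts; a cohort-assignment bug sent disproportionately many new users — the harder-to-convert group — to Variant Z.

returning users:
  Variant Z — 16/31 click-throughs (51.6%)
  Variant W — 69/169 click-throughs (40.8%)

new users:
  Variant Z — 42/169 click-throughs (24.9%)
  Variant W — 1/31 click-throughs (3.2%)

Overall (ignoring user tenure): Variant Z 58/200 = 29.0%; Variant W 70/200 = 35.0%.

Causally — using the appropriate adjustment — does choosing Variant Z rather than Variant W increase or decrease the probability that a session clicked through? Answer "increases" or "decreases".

increases

The user tenure-specific comparison favours Variant Z throughout, but the pooled figures favour Variant W. The question is whether to condition on user tenure.
Nothing the variant does changes user tenure; the imbalance is an allocation artefact. With user tenure also predicting the outcome, the pooled figure is confounded, and the within-stratum comparison is the causal one.
Within each level — returning users: 51.6% vs 40.8%; new users: 24.9% vs 3.2% — Variant Z is higher every time.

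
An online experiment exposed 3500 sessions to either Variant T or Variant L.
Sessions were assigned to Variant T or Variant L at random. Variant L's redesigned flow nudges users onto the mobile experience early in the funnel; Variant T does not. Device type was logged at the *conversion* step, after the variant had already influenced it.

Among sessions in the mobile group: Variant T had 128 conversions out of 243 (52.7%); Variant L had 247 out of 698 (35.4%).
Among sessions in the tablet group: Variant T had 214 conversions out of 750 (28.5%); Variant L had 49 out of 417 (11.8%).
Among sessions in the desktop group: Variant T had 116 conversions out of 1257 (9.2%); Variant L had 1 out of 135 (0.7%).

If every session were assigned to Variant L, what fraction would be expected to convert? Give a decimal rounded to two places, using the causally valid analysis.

Device type lies on the pathway variant → device type → outcome, so adjusting for it blocks the indirect effect. For the total causal effect of variant, use the unadjusted pooled rates.
So P(outcome | do(Variant L)) is just the pooled rate for Variant L: 297/1250 = 0.238.

0.24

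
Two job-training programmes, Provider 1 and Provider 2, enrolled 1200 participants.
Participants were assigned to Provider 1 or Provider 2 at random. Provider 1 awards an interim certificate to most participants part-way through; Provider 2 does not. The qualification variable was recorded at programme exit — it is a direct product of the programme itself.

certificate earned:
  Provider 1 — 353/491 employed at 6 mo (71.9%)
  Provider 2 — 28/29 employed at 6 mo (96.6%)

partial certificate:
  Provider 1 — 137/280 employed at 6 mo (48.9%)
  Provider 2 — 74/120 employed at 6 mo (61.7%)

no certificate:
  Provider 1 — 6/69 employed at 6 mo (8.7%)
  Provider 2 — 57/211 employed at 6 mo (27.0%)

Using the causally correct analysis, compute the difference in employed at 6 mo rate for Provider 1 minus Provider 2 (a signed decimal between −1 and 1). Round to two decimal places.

The stratified and pooled comparisons disagree (Provider 2 wins within each qualification attained during the programme; Provider 1 wins overall), so the answer turns on the causal role of qualification attained during the programme.
Qualification attained during the programme is downstream of the programme. One should not condition on a consequence of treatment, so the overall rates are the right comparison.
The causal difference is the pooled difference: 0.590 − 0.442 = +0.149.

+0.15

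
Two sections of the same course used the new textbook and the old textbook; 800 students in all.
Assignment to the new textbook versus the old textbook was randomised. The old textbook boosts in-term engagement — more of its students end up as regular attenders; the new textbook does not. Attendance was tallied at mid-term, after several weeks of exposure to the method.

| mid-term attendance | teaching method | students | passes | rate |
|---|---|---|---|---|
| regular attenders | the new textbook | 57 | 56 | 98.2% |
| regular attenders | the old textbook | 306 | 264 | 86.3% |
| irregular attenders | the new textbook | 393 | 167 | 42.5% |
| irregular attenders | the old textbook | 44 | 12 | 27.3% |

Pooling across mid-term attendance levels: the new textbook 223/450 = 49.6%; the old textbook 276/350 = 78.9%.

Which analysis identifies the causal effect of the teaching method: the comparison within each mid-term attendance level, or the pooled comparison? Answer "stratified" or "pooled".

Mid-term attendance is downstream of the teaching method. One should not condition on a consequence of treatment, so the overall rates are the right comparison.
Pooled: the new textbook 49.6% vs the old textbook 78.9%; the old textbook is higher overall.

pooled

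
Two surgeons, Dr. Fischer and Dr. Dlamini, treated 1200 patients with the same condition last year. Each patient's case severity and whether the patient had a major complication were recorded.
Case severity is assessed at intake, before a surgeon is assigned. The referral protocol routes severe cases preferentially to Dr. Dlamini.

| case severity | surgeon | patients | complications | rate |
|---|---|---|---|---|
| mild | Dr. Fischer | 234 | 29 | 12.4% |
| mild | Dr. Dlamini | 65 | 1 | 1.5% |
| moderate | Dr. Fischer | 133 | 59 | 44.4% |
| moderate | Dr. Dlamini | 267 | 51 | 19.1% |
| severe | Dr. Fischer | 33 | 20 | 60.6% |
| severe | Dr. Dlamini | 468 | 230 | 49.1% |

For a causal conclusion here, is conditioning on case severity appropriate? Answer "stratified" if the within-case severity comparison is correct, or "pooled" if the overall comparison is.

Nothing the surgeon does changes case severity; the imbalance is an allocation artefact. With case severity also predicting the outcome, the pooled figure is confounded, and the within-stratum comparison is the causal one.
Within each level — mild: 12.4% vs 1.5%; moderate: 44.4% vs 19.1%; severe: 60.6% vs 49.1% — Dr. Dlamini is lower every time.

stratified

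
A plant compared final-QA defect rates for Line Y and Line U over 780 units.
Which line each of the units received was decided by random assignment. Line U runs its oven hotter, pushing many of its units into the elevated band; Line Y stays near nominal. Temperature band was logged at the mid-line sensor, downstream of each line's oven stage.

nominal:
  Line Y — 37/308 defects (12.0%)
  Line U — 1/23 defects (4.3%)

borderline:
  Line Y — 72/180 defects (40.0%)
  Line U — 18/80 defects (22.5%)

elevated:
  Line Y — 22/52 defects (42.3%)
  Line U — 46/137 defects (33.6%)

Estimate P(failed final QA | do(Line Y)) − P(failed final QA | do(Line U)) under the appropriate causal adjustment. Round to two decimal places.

-0.03

The stratified and pooled comparisons disagree (Line U wins within each in-process temperature band; Line Y wins overall), so the answer turns on the causal role of in-process temperature band.
The distribution of in-process temperature band is itself part of what the line does — it is an intermediate outcome. Holding it fixed would remove that part of the effect; the total effect is the pooled difference.
The causal difference is the pooled difference: 0.243 − 0.271 = -0.028.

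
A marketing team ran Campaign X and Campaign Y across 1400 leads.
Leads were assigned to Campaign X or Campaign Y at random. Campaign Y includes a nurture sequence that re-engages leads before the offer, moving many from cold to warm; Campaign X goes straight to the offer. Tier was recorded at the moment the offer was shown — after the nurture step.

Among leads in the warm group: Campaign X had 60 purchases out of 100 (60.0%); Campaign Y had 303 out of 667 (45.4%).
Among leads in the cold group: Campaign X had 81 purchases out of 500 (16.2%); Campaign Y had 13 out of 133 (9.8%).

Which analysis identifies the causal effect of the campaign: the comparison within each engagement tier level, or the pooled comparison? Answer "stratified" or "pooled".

Because the campaign influences engagement tier, engagement tier is a post-treatment mediator, not a confounder. Stratifying on it would bias the estimate; the causal effect is the crude pooled difference.
Pooled: Campaign X 23.5% vs Campaign Y 39.5%; Campaign Y is higher overall.

pooled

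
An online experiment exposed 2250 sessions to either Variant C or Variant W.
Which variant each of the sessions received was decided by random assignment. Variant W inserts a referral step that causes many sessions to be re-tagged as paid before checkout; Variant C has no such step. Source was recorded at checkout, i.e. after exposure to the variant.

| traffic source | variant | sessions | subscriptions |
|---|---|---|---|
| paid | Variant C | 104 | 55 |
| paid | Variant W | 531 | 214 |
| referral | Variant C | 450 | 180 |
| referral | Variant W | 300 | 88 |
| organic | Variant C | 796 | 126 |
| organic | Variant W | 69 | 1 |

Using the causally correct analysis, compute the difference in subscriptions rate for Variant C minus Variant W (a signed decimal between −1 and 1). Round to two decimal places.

-0.07

Within every traffic source level Variant C has the higher rate, yet pooled Variant W does — Simpson's reversal.
Traffic source is recorded after the variant and is itself shifted by it — it sits on the causal path from variant to outcome. Conditioning on a mediator would strip out part of the effect we want; the pooled comparison gives the total causal effect.
The causal difference is the pooled difference: 0.267 − 0.337 = -0.069.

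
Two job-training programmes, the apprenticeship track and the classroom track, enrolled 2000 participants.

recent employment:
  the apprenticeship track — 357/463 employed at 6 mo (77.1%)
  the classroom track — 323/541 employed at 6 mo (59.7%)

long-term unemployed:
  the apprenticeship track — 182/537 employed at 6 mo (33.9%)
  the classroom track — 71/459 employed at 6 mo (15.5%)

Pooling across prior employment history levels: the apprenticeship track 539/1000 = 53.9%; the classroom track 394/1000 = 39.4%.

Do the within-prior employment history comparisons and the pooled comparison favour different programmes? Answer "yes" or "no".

no

Within each prior employment history level (recent employment 77.1% vs 59.7%; long-term unemployed 33.9% vs 15.5%), the apprenticeship track has the higher rate every time. Pooled: 53.9% vs 39.4% — the apprenticeship track has the higher rate overall. They agree.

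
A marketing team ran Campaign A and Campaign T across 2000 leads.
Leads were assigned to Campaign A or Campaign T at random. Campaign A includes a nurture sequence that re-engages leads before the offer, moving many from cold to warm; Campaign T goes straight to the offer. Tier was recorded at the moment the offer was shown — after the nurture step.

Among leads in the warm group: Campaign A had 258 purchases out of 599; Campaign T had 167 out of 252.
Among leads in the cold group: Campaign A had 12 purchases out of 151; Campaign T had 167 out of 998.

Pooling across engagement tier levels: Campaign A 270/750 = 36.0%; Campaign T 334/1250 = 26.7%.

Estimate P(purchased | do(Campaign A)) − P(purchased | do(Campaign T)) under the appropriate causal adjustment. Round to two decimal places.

+0.09

The distribution of engagement tier is itself part of what the campaign does — it is an intermediate outcome. Holding it fixed would remove that part of the effect; the total effect is the pooled difference.
The causal difference is the pooled difference: 0.360 − 0.267 = +0.093.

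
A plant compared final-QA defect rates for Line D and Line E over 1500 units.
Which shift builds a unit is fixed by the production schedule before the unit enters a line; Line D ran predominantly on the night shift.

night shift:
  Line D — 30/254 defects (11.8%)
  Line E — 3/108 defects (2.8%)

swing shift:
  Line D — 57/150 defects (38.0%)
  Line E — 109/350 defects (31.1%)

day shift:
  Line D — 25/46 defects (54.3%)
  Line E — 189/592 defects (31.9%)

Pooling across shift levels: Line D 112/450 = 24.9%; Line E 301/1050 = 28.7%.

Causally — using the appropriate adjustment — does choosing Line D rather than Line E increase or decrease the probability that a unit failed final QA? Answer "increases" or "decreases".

Shift differs across lines for reasons unrelated to any effect of the line itself, and it separately predicts the outcome — a classic confounder. We must compare within shift levels.
Within each level — night shift: 11.8% vs 2.8%; swing shift: 38.0% vs 31.1%; day shift: 54.3% vs 31.9% — Line E is lower every time.

increases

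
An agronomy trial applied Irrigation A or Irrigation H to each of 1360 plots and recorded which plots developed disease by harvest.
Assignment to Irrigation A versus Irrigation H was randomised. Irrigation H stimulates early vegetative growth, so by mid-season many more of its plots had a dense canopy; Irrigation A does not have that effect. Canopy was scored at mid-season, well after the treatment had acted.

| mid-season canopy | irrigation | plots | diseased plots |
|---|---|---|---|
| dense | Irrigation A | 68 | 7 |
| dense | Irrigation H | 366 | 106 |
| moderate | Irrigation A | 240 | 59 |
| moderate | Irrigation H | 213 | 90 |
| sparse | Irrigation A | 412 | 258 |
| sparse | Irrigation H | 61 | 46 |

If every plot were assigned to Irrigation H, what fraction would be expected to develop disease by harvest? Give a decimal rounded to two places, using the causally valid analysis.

0.38

The distribution of mid-season canopy is itself part of what the irrigation does — it is an intermediate outcome. Holding it fixed would remove that part of the effect; the total effect is the pooled difference.
So P(outcome | do(Irrigation H)) is just the pooled rate for Irrigation H: 242/640 = 0.378.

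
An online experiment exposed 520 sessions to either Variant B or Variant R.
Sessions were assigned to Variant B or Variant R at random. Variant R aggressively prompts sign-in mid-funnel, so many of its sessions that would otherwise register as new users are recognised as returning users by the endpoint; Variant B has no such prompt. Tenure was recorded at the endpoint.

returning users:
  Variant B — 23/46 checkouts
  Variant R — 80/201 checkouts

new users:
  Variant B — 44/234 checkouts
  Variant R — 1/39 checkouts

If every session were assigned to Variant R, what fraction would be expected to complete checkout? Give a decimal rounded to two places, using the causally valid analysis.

User tenure is recorded after the variant and is itself shifted by it — it sits on the causal path from variant to outcome. Conditioning on a mediator would strip out part of the effect we want; the pooled comparison gives the total causal effect.
So P(outcome | do(Variant R)) is just the pooled rate for Variant R: 81/240 = 0.338.

0.34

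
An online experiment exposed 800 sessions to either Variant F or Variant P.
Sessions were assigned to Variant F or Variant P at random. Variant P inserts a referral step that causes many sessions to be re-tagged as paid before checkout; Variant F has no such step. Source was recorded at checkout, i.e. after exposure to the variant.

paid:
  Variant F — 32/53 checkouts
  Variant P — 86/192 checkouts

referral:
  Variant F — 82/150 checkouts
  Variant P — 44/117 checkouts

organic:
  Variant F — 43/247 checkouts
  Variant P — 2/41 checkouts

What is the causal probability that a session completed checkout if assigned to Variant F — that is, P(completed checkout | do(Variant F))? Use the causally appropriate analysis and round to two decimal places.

0.35

The traffic source-specific comparison favours Variant F throughout, but the pooled figures favour Variant P. The question is whether to condition on traffic source.
Traffic source lies on the pathway variant → traffic source → outcome, so adjusting for it blocks the indirect effect. For the total causal effect of variant, use the unadjusted pooled rates.
So P(outcome | do(Variant F)) is just the pooled rate for Variant F: 157/450 = 0.349.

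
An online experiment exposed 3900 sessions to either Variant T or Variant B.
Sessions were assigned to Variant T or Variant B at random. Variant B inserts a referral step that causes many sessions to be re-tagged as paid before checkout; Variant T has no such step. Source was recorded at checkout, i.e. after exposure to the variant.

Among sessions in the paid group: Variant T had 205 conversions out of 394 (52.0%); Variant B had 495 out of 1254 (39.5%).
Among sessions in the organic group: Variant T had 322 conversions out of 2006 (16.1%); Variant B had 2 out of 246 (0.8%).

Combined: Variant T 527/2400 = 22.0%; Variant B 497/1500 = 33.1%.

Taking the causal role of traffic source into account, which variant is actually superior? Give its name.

Variant B

Variant T is higher inside every traffic source stratum but Variant B is higher in aggregate. Whether to stratify depends on how traffic source relates to the variant.
Traffic source lies on the pathway variant → traffic source → outcome, so adjusting for it blocks the indirect effect. For the total causal effect of variant, use the unadjusted pooled rates.
Pooled: Variant T 22.0% vs Variant B 33.1%; Variant B is higher overall.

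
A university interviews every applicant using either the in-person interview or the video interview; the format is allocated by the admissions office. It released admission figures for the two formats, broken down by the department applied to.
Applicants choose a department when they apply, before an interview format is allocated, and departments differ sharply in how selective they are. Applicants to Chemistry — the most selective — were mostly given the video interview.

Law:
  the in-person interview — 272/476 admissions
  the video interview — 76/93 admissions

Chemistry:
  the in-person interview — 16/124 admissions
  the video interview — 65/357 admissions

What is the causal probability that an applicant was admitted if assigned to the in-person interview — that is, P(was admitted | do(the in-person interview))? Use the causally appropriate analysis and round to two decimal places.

The department-specific comparison favours the video interview throughout, but the pooled figures favour the in-person interview. The question is whether to condition on department.
Department satisfies the back-door criterion: it is not a descendant of the interview format, and it blocks the spurious path from interview format to outcome. Adjusting for it (i.e., using the within-department rates) gives the causal effect.
Standardising the in-person interview to the population department mix: 0.542·272/476 + 0.458·16/124 = 0.369.

0.37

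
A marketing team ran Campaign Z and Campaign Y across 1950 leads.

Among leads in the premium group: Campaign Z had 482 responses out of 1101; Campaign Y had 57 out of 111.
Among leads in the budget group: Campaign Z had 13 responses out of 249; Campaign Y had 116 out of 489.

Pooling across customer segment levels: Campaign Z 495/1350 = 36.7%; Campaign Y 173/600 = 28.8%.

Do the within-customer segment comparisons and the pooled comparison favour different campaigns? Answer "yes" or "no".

yes

Within each customer segment level (premium 43.8% vs 51.4%; budget 5.2% vs 23.7%), Campaign Y has the higher rate every time. Pooled: 36.7% vs 28.8% — Campaign Z has the higher rate overall. The two comparisons disagree.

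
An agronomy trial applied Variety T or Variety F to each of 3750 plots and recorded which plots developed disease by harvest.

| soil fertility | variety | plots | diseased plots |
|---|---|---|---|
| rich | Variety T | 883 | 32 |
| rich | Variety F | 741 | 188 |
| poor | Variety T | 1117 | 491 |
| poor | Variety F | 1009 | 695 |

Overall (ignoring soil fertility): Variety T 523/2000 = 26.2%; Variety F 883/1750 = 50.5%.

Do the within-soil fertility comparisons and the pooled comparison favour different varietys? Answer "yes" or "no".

Within each soil fertility level (rich 3.6% vs 25.4%; poor 44.0% vs 68.9%), Variety T has the lower rate every time. Pooled: 26.2% vs 50.5% — Variety T has the lower rate overall. They agree.

no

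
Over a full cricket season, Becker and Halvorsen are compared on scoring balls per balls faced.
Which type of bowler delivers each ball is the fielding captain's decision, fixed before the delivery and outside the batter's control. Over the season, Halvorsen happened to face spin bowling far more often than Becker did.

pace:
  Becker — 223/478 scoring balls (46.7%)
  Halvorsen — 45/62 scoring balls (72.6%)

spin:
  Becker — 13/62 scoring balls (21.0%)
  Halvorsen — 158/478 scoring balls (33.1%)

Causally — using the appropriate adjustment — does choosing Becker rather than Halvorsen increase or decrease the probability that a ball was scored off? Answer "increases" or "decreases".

The stratified and pooled comparisons disagree (Halvorsen wins within each bowling type; Becker wins overall), so the answer turns on the causal role of bowling type.
The imbalance in bowling type arose from how balls faced were allocated, not from anything the player did; and bowling type independently affects the outcome. The pooled gap is confounded — condition on bowling type.
Within each level — pace: 46.7% vs 72.6%; spin: 21.0% vs 33.1% — Halvorsen is higher every time.

decreases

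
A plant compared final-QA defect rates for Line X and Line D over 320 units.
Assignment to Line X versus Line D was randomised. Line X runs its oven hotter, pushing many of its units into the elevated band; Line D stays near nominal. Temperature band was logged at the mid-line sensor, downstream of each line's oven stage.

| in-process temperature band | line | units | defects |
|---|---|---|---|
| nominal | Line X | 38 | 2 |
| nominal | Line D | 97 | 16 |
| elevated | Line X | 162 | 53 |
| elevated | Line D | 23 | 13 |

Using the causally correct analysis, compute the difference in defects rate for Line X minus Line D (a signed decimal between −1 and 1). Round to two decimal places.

+0.03

In-process temperature band lies on the pathway line → in-process temperature band → outcome, so adjusting for it blocks the indirect effect. For the total causal effect of line, use the unadjusted pooled rates.
The causal difference is the pooled difference: 0.275 − 0.242 = +0.033.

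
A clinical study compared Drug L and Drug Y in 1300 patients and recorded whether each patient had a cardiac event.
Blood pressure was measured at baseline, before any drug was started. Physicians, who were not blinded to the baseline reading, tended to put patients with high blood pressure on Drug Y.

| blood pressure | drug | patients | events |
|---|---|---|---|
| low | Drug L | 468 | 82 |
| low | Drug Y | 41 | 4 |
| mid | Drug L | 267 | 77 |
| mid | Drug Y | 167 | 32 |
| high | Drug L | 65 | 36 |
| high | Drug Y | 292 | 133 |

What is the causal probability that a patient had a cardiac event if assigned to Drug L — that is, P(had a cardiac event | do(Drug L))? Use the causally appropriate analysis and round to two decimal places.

0.32

Blood pressure is set before the drug has any effect — it is not caused by the drug — and it independently drives the outcome. That makes it a confounder, so the causal comparison is within blood pressure levels.
Standardising Drug L to the population blood pressure mix: 0.392·82/468 + 0.334·77/267 + 0.275·36/65 = 0.317.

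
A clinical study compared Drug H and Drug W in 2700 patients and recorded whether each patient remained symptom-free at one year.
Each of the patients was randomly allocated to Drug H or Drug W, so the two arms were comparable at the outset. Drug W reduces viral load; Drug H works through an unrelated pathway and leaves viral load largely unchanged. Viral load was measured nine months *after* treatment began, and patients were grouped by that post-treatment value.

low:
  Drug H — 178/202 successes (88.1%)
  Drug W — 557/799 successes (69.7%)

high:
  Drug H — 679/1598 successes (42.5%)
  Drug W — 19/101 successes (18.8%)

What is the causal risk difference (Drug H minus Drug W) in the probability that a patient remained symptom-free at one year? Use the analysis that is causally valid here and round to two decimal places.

-0.16

The stratified and pooled comparisons disagree (Drug H wins within each viral load; Drug W wins overall), so the answer turns on the causal role of viral load.
Viral load lies on the pathway drug → viral load → outcome, so adjusting for it blocks the indirect effect. For the total causal effect of drug, use the unadjusted pooled rates.
The causal difference is the pooled difference: 0.476 − 0.640 = -0.164.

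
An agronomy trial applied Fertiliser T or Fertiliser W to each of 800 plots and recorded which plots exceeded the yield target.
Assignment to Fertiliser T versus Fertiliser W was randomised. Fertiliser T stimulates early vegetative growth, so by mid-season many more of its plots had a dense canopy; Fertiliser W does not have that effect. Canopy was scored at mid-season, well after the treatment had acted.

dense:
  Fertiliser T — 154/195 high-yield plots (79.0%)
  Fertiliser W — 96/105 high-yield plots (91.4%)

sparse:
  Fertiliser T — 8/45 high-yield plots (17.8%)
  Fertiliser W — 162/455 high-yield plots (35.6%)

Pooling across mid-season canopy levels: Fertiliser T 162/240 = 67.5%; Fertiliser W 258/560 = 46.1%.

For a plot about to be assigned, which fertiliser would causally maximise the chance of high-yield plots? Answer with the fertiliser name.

The stratified and pooled comparisons disagree (Fertiliser W wins within each mid-season canopy; Fertiliser T wins overall), so the answer turns on the causal role of mid-season canopy.
Mid-season canopy here is a post-treatment variable shaped by the fertiliser; conditioning on it would introduce bias rather than remove it. The overall comparison is the causal one.
Pooled: Fertiliser T 67.5% vs Fertiliser W 46.1%; Fertiliser T is higher overall.

Fertiliser T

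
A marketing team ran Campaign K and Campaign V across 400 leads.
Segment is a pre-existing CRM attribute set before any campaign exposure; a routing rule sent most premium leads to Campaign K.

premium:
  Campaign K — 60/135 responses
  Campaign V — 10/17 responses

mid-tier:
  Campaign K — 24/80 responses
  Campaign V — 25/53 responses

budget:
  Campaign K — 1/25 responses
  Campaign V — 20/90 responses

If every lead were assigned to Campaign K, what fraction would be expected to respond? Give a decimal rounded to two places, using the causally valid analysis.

0.28

Customer segment satisfies the back-door criterion: it is not a descendant of the campaign, and it blocks the spurious path from campaign to outcome. Adjusting for it (i.e., using the within-customer segment rates) gives the causal effect.
Standardising Campaign K to the population customer segment mix: 0.380·60/135 + 0.333·24/80 + 0.287·1/25 = 0.280.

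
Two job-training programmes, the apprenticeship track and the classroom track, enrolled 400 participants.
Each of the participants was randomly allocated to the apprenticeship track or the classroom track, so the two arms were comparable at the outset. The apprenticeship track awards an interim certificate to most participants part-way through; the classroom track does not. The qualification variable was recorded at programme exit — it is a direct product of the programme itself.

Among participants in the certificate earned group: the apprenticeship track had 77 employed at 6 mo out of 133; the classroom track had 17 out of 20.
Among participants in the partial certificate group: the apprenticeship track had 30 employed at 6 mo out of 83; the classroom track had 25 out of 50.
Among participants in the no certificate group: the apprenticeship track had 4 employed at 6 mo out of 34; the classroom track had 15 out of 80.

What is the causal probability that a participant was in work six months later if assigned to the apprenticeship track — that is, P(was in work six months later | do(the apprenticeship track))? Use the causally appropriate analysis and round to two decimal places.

0.44

Stratifying would compare programmes among participants the programmes themselves sorted into qualification attained during the programme groups — a form of selection on an intermediate. The unconditioned pooled rates give the total causal effect.
So P(outcome | do(the apprenticeship track)) is just the pooled rate for the apprenticeship track: 111/250 = 0.444.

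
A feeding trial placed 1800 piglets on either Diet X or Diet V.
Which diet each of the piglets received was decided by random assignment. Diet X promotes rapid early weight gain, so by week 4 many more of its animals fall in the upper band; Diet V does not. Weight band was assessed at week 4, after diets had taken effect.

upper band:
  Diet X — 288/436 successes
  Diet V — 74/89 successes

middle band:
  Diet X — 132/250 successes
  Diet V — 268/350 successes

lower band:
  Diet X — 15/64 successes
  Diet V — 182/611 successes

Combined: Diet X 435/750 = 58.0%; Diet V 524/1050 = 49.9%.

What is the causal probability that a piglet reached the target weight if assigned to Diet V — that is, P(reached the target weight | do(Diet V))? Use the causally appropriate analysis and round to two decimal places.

0.50

Week-4 weight band here is a post-treatment variable shaped by the diet; conditioning on it would introduce bias rather than remove it. The overall comparison is the causal one.
So P(outcome | do(Diet V)) is just the pooled rate for Diet V: 524/1050 = 0.499.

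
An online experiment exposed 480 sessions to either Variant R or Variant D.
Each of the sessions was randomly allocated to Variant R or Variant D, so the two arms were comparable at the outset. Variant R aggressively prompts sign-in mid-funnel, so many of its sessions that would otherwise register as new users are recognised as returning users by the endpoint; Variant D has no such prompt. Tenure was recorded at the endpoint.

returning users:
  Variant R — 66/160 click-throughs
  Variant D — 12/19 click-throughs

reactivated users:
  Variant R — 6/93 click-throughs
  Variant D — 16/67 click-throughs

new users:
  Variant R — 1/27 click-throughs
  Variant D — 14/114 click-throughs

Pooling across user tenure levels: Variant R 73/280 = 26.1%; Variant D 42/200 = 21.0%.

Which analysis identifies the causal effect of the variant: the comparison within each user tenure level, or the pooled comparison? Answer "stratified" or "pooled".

pooled

The user tenure-specific comparison favours Variant D throughout, but the pooled figures favour Variant R. The question is whether to condition on user tenure.
User tenure lies on the pathway variant → user tenure → outcome, so adjusting for it blocks the indirect effect. For the total causal effect of variant, use the unadjusted pooled rates.
Pooled: Variant R 26.1% vs Variant D 21.0%; Variant R is higher overall.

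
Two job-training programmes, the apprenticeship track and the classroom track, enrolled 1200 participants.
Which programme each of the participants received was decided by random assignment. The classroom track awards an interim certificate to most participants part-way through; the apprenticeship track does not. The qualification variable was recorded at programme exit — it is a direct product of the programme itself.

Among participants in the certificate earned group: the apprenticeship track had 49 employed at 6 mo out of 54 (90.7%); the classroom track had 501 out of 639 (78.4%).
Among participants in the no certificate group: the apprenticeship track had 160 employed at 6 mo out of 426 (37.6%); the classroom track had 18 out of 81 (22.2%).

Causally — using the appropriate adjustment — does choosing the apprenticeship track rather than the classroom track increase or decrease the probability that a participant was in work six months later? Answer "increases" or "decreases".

decreases

Qualification attained during the programme is downstream of the programme. One should not condition on a consequence of treatment, so the overall rates are the right comparison.
Pooled: the apprenticeship track 43.5% vs the classroom track 72.1%; the classroom track is higher overall.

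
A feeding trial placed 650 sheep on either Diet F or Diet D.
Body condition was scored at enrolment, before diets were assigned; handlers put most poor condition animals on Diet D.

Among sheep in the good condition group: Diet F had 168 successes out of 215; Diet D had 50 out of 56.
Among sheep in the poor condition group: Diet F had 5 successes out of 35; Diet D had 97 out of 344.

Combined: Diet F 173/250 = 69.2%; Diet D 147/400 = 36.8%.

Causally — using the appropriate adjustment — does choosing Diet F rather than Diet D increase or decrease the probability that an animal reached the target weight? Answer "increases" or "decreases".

decreases

Starting body condition is set before the diet has any effect — it is not caused by the diet — and it independently drives the outcome. That makes it a confounder, so the causal comparison is within starting body condition levels.
Within each level — good condition: 78.1% vs 89.3%; poor condition: 14.3% vs 28.2% — Diet D is higher every time.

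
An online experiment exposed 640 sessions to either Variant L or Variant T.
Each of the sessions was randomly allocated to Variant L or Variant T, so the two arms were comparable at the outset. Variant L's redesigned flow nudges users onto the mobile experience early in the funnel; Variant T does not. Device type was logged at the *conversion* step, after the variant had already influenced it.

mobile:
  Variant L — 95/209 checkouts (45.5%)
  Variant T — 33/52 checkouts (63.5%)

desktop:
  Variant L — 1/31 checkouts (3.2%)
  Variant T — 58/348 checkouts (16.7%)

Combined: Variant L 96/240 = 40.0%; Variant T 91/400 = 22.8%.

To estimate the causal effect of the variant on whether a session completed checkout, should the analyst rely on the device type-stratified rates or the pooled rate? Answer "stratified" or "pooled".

The stratified and pooled comparisons disagree (Variant T wins within each device type; Variant L wins overall), so the answer turns on the causal role of device type.
Stratifying would compare variants among sessions the variants themselves sorted into device type groups — a form of selection on an intermediate. The unconditioned pooled rates give the total causal effect.
Pooled: Variant L 40.0% vs Variant T 22.8%; Variant L is higher overall.

pooled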